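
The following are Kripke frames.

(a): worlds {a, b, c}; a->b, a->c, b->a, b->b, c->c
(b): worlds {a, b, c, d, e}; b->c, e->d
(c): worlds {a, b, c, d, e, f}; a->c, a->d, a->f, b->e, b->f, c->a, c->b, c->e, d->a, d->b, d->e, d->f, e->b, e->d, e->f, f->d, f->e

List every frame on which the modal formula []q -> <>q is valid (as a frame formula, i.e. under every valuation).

(a), (c)

The schema corresponds to seriality: forall x exists y Rxy.
(a): satisfies the condition.
(b): fails — world a has no successor.
(c): satisfies the condition.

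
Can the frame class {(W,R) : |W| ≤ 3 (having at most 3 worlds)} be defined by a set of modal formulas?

No — not modally definable

Any modally definable frame class is closed under disjoint unions.
Any modal formula valid on each of 4 disjoint one-world frames is valid on their disjoint union (validity is preserved under disjoint unions). Each one-world frame has |W|=1≤3, but the union has |W|=4.
So the class is not modally definable.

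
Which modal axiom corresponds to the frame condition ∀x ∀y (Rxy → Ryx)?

A defining formula is q → □◇q (the B axiom).
Suppose q→□◇q is valid. Take Rxy and set V(q)={x}. Then q at x, so □◇q at x, so ◇q at y, so some z with Ryz has q; z=x, i.e. Ryx.

q → □◇q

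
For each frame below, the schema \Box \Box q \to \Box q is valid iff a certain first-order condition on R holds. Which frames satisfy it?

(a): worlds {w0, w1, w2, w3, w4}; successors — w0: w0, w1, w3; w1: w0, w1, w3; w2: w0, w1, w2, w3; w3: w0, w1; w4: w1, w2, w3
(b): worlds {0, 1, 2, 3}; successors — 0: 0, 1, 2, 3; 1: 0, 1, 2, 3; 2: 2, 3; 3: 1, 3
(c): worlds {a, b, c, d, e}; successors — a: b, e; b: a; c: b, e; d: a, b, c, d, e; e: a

The schema corresponds to density: \forall x \forall y (Rxy \to \exists z (Rxz \wedge Rzy)).
(a): holds.
(b): holds.
(c): fails — Rea but no z with Rez and Rza.
Valid on: (a), (b).

(a), (b)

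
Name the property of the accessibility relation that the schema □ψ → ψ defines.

Suppose □ψ→ψ is valid. At any x set V(ψ)={w : Rxw}. Then □ψ holds at x, so ψ holds at x, i.e. Rxx.

reflexivity: ∀x Rxx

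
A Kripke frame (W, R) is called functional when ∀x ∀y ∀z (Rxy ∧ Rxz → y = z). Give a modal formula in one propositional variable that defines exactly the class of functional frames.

A defining formula is ◇ψ → □ψ (the CD axiom).

◇ψ → □ψ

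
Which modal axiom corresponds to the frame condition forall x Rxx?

The condition is reflexivity. The T schema □r → r defines it.

□r → r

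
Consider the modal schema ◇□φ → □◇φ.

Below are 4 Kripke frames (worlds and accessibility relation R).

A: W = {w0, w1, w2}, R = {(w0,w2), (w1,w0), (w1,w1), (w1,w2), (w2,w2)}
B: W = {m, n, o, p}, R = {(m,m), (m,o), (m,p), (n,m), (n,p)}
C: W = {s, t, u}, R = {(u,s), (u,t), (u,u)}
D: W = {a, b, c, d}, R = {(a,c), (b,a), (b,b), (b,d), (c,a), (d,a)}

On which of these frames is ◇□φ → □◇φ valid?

The schema corresponds to convergence: ∀x ∀y ∀z (Rxy ∧ Rxz → ∃w (Ryw ∧ Rzw)).
A: ✓.
B: fails — Rmo and Rmo but o and o have no common successor.
C: fails — Rus and Rus but s and s have no common successor.
D: fails — Rbb and Rba but b and a have no common successor.
Valid on: A.

A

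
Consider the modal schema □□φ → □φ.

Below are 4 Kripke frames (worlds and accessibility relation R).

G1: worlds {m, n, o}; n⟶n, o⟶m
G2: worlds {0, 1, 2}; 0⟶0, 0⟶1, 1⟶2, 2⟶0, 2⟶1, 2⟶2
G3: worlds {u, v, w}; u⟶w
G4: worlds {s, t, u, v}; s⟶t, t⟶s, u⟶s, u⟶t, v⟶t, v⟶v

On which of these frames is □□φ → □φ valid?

Frame correspondent (Sahlqvist): ∀x ∀y (Rxy → ∃z (Rxz ∧ Rzy)) — i.e. density.
G1: fails — Rom but no z with Roz and Rzm.
G2: condition met.
G3: fails — Ruw but no z with Ruz and Rzw.
G4: fails — Rts but no z with Rtz and Rzs.
Valid on: G2.

G2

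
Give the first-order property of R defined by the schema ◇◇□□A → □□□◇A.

This is a Sahlqvist (Geach-type) schema ◇^2□^2A → □^3◇^1A.
Minimal-valuation argument: fix x; take any y with xR^2y and any z with xR^3z. Set V(A) to the set of worlds R-reachable from y in exactly 2 steps. Then □^2A holds at y, so the antecedent holds at x; validity forces ◇^1A at z, giving a w with zR^1w and yR^2w.
First-order correspondent: ∀x ∀y ∀z ((xR²y ∧ xR³z) → ∃w (yR²w ∧ zRw)).

∀x ∀y ∀z ((xR²y ∧ xR³z) → ∃w (yR²w ∧ zRw))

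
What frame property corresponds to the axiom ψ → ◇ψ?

reflexivity

This is frame-equivalent to □ψ → ψ (substitute ¬ψ for ψ and contrapose).
Suppose □ψ→ψ is valid. At any x set V(ψ)={w : Rxw}. Then □ψ holds at x, so ψ holds at x, i.e. Rxx.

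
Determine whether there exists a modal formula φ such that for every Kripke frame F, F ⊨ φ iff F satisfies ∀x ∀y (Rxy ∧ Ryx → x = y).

Not modally definable

Modal frame validity is preserved under surjective bounded morphisms.
The 8-cycle (worlds 0,1,2,3,4,5,6,7 with 0→1→2→3→4→5→6→7→0) is antisymmetric. Sending even-indexed worlds to • and odd-indexed worlds to ∘ is a surjective bounded morphism onto the two-world frame with •↔∘, which is not antisymmetric.
Hence antisymmetry is not modally definable.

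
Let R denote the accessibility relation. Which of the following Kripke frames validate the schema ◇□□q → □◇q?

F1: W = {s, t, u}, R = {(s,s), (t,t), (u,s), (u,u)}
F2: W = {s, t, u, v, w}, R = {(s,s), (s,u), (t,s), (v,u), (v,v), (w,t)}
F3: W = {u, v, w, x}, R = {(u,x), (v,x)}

F1

This is the axiom for a generalized confluence (Geach) condition; its first-order frame correspondent is ∀x ∀y ∀z ((xRy ∧ xRz) → ∃w (yR²w ∧ zRw)).
F1: condition met.
F2: fails — sRs, sRu but no w* with sR²w* and uRw*.
F3: fails — uRx, uRx but no t with xR²t and xRt.
Valid on: F1.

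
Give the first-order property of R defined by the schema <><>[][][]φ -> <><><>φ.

forall x forall y (x R^2 y -> exists w (y R^3 w & x R^3 w))

This is a Sahlqvist (Geach-type) schema ◇^2□^3φ → □^0◇^3φ.
Minimal-valuation argument: fix x; take any y with xR^2y and any z with xR^0z. Set V(φ) to the set of worlds R-reachable from y in exactly 3 steps. Then □^3φ holds at y, so the antecedent holds at x; validity forces ◇^3φ at z, giving a w with zR^3w and yR^3w.
First-order correspondent: forall x forall y (x R^2 y -> exists w (y R^3 w & x R^3 w)).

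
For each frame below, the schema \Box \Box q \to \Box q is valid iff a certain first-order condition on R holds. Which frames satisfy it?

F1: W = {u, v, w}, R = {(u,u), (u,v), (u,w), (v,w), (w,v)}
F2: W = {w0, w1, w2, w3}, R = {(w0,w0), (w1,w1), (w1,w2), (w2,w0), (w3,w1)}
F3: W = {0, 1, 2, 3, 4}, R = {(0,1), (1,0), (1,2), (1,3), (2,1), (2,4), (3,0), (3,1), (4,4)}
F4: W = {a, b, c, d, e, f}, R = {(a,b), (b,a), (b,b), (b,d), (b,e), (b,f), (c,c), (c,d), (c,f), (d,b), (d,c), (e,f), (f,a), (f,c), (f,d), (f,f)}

Frame correspondent (Sahlqvist): \forall x \forall y (Rxy \to \exists z (Rxz \wedge Rzy)) — i.e. density.
F1: fails — Rvw but no z with Rvz and Rzw.
F2: satisfies the condition.
F3: fails — R12 but no z with R1z and Rz2.
F4: satisfies the condition.
Valid on: F2, F4.

F2, F4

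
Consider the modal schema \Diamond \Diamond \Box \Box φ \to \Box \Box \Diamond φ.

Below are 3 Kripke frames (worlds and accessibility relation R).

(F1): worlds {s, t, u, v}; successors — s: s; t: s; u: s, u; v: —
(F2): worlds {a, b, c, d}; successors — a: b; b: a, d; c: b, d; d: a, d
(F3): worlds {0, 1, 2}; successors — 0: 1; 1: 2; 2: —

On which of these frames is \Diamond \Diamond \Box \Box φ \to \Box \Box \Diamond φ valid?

(F1)

This is the axiom for a generalized confluence (Geach) condition; its first-order frame correspondent is \forall x \forall y \forall z ((x R^2 y \wedge x R^2 z) \to \exists w (y R^2 w \wedge zRw)).
(F1): satisfies the condition.
(F2): fails — aR²a, aR²a but no w with aR²w and aRw.
(F3): fails — 0R²2, 0R²2 but no w with 2R²w and 2Rw.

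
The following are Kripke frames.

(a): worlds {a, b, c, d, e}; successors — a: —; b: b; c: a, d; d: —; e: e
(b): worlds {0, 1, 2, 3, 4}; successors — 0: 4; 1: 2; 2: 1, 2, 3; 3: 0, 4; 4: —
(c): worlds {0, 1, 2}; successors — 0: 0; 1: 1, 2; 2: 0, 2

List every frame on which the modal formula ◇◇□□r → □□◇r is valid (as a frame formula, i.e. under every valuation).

This is the axiom for a generalized confluence (Geach) condition; its first-order frame correspondent is ∀x ∀y ∀z ((xR²y ∧ xR²z) → ∃w (yR²w ∧ zRw)).
(a): holds.
(b): fails — 1R²1, 1R²3 but no w with 1R²w and 3Rw.
(c): fails — 1R²0, 1R²1 but no w with 0R²w and 1Rw.

(a)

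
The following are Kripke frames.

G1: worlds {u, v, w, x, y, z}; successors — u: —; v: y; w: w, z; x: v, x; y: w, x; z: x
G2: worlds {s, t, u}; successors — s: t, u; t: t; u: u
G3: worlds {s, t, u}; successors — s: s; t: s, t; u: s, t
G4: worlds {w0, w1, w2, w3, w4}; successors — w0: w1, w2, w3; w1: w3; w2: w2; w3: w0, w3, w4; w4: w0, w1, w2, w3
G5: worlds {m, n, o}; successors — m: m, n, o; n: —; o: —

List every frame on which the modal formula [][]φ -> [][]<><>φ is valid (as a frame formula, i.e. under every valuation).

G1, G2, G3, G4

The schema corresponds to a generalized confluence (Geach) condition: forall x forall z (x R^2 z -> exists w (x R^2 w & z R^2 w)).
G1: satisfies the condition.
G2: satisfies the condition.
G3: satisfies the condition.
G4: satisfies the condition.
G5: fails — mR²n but no w with mR²w and nR²w.
Valid on: G1, G2, G3, G4.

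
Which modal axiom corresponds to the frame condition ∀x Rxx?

□p → p

This is reflexivity; the standard corresponding axiom is T: □p → p.
Suppose □p→p is valid. At any x set V(p)={w : Rxw}. Then □p holds at x, so p holds at x, i.e. Rxx.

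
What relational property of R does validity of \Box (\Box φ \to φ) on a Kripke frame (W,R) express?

Suppose □(□φ→φ) is valid. Take Rxy and set V(φ)={w : Ryw}. Then at y, □φ holds; since □(□φ→φ) at x, □φ→φ at y, so φ at y, i.e. Ryy.
Conversely, on a frame with shift-reflexivity the schema holds at every world under every valuation.
Frame condition: \forall x \forall y (Rxy \to Ryy).

shift-reflexivity: \forall x \forall y (Rxy \to Ryy)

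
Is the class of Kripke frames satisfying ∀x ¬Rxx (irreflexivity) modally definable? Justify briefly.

Any modally definable frame class is closed under surjective bounded morphisms.
The 3-cycle (worlds s,t,u with s→t→u→s) is irreflexive, and the map sending every world to a single reflexive point • is a surjective bounded morphism (forth: every edge maps to (•,•); back: every world has a successor). So any modal formula valid on the 3-cycle is also valid on the reflexive point, which is not irreflexive.
Hence irreflexivity is not modally definable.

No — not modally definable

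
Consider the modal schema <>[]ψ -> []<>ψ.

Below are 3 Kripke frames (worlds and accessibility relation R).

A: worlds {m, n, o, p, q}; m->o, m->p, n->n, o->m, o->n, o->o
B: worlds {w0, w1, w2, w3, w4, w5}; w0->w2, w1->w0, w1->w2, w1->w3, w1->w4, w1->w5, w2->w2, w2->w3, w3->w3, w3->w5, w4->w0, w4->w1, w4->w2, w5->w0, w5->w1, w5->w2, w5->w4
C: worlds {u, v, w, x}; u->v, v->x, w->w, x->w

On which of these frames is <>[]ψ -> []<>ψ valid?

Frame correspondent (Sahlqvist): forall x forall y forall z (Rxy & Rxz -> exists w (Ryw & Rzw)) — i.e. convergence.
A: fails — Rmo and Rmp but o and p have no common successor.
B: fails — Rw1w5 and Rw1w3 but w5 and w3 have no common successor.
C: holds.
Valid on: C.

C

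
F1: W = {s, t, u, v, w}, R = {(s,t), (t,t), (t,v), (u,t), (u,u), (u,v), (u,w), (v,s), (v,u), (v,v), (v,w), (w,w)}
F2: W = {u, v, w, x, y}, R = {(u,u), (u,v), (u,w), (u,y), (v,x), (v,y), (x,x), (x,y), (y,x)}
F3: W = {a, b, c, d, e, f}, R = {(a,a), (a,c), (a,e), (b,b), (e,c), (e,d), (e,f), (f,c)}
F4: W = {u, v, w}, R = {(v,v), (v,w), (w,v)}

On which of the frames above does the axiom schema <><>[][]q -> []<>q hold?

F4

Frame correspondent (Sahlqvist): forall x forall y forall z ((x R^2 y & xRz) -> exists w (y R^2 w & zRw)) — i.e. a generalized confluence (Geach) condition.
F1: fails — tR²w, tRt but no w* with wR²w* and tRw*.
F2: fails — uR²u, uRw but no t with uR²t and wRt.
F3: fails — aR²a, aRc but no w with aR²w and cRw.
F4: condition met.
Valid on: F4.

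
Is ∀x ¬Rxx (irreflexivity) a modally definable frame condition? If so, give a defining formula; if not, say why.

No — not modally definable

If a class were modally definable it would be closed under surjective bounded morphisms (Goldblatt–Thomason).
The 4-cycle (worlds 0,1,2,3 with 0→1→2→3→0) is irreflexive, and the map sending every world to a single reflexive point • is a surjective bounded morphism (forth: every edge maps to (•,•); back: every world has a successor). So any modal formula valid on the 4-cycle is also valid on the reflexive point, which is not irreflexive.
Hence irreflexivity is not modally definable.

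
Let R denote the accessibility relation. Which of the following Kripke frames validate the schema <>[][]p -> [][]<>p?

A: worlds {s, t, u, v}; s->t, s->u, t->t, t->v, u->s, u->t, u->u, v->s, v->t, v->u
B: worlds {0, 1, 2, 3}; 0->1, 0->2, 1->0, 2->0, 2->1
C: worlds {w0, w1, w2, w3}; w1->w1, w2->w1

This is the axiom for a generalized confluence (Geach) condition; its first-order frame correspondent is forall x forall y forall z ((xRy & x R^2 z) -> exists w (y R^2 w & zRw)).
A: condition met.
B: fails — 0R1, 0R²1 but no w with 1R²w and 1Rw.
C: condition met.
Valid on: A, C.

A, C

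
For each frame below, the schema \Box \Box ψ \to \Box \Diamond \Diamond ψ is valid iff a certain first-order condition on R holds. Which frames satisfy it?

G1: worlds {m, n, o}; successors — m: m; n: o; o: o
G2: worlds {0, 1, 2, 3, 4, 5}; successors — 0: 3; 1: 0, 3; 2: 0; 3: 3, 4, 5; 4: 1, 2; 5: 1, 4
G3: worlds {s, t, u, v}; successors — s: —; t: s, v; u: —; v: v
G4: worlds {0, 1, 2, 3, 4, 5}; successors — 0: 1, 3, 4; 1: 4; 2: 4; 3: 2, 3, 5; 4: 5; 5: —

G1, G2

The schema corresponds to a generalized confluence (Geach) condition: \forall x \forall z (xRz \to \exists w (x R^2 w \wedge z R^2 w)).
G1: holds.
G2: holds.
G3: fails — tRs but no w with tR²w and sR²w.
G4: fails — 0R4 but no w with 0R²w and 4R²w.
Valid on: G1, G2.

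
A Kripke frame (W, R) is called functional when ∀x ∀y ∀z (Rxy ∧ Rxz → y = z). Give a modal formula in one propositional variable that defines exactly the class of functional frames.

◇r → □r

The condition is partial functionality. The CD schema ◇r → □r defines it.
Suppose ◇r→□r is valid. Take Rxy, Rxz and set V(r)={y}. Then ◇r at x, so □r at x, so r at z, i.e. z=y.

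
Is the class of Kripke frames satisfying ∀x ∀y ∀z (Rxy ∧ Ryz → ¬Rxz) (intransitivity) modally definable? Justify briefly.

No — not modally definable

If a class were modally definable it would be closed under surjective bounded morphisms (Goldblatt–Thomason).
The 5-cycle (worlds a,b,c,d,e with a→b→c→d→e→a) is intransitive. Mapping every world to a single reflexive point • is a surjective bounded morphism; the reflexive point is not intransitive (R••∧R•• but R••).
So the class is not modally definable.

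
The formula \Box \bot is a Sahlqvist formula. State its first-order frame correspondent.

Emptiness of R

□⊥ is valid iff no world has any successor (otherwise □⊥ fails at any world with one).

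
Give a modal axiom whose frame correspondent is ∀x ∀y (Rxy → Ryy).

□(□s → s)

A defining formula is □(□s → s) (the T□ axiom).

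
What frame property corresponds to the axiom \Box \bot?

emptiness of R

□⊥ is valid iff no world has any successor (otherwise □⊥ fails at any world with one).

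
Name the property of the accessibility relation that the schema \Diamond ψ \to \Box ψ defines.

Suppose ◇ψ→□ψ is valid. Take Rxy, Rxz and set V(ψ)={y}. Then ◇ψ at x, so □ψ at x, so ψ at z, i.e. z=y.

Partial functionality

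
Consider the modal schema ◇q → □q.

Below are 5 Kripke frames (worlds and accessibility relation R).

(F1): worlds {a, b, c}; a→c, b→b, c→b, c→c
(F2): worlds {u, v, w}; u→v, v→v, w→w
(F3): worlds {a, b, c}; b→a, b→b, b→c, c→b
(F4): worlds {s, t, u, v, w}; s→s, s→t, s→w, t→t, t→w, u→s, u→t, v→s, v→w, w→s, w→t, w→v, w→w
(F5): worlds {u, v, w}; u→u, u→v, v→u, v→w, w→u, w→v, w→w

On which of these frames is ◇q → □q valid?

The schema corresponds to partial functionality: ∀x ∀y ∀z (Rxy ∧ Rxz → y = z).
(F1): fails — c sees both b and c.
(F2): condition met.
(F3): fails — b sees both a and b.
(F4): fails — s sees both s and t.
(F5): fails — u sees both u and v.
Valid on: (F2).

(F2)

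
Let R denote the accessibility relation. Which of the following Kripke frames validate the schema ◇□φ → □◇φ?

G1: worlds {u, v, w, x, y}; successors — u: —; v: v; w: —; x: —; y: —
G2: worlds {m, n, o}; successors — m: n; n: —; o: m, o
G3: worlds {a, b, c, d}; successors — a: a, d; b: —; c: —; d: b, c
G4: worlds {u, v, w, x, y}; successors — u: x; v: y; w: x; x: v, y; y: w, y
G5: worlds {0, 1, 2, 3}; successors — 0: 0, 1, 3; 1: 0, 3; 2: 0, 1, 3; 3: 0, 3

G1, G5

This is the axiom for convergence; its first-order frame correspondent is ∀x ∀y ∀z (Rxy ∧ Rxz → ∃w (Ryw ∧ Rzw)).
G1: satisfies the condition.
G2: fails — Rmn and Rmn but n and n have no common successor.
G3: fails — Raa and Rad but a and d have no common successor.
G4: fails — Ryw and Ryy but w and y have no common successor.
G5: satisfies the condition.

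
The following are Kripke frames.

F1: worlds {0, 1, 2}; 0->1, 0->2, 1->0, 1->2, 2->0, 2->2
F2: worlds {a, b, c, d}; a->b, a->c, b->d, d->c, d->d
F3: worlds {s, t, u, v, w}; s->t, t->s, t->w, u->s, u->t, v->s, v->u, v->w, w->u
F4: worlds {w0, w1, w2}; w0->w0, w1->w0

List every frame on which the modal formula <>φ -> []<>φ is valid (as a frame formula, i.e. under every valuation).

F4

Frame correspondent (Sahlqvist): forall x forall y forall z (Rxy & Rxz -> Ryz) — i.e. the Euclidean property.
F1: fails — R02 and R01 but not R21.
F2: fails — Rab and Rab but not Rbb.
F3: fails — Rst and Rst but not Rtt.
F4: condition met.
Valid on: F4.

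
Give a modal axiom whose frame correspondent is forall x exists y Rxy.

The condition is seriality. The D schema □p → ◇p defines it.
Suppose □p→◇p is valid. At any x set V(p)=W. Then □p at x, so ◇p at x, so x has a successor.

□p → ◇p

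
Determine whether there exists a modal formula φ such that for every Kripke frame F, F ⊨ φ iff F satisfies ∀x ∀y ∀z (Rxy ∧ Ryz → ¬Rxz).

Not modally definable

Any modally definable frame class is closed under surjective bounded morphisms.
The 3-cycle (worlds w0,w1,w2 with w0→w1→w2→w0) is intransitive. Mapping every world to a single reflexive point • is a surjective bounded morphism; the reflexive point is not intransitive (R••∧R•• but R••).
Hence intransitivity is not modally definable.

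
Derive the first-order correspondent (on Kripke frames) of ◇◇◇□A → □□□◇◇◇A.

∀x ∀y ∀z ((xR³y ∧ xR³z) → ∃w (yRw ∧ zR³w))

This is a Sahlqvist (Geach-type) schema ◇^3□^1A → □^3◇^3A.
Minimal-valuation argument: fix x; take any y with xR^3y and any z with xR^3z. Set V(A) to the set of worlds R-reachable from y in exactly 1 step. Then □^1A holds at y, so the antecedent holds at x; validity forces ◇^3A at z, giving a w with zR^3w and yR^1w.
First-order correspondent: ∀x ∀y ∀z ((xR³y ∧ xR³z) → ∃w (yRw ∧ zR³w)).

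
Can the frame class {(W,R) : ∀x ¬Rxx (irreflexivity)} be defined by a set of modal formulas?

No — not modally definable

If a class were modally definable it would be closed under surjective bounded morphisms (Goldblatt–Thomason).
The 4-cycle (worlds s,t,u,v with s→t→u→v→s) is irreflexive, and the map sending every world to a single reflexive point • is a surjective bounded morphism (forth: every edge maps to (•,•); back: every world has a successor). So any modal formula valid on the 4-cycle is also valid on the reflexive point, which is not irreflexive.
Hence irreflexivity is not modally definable.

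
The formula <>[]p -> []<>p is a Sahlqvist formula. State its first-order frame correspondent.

convergence: forall x forall y forall z (Rxy & Rxz -> exists w (Ryw & Rzw))

This schema is the .2 axiom.
It corresponds to convergence: forall x forall y forall z (Rxy & Rxz -> exists w (Ryw & Rzw)).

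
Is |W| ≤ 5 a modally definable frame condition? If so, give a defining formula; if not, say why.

Modal frame validity is preserved under disjoint unions.
Any modal formula valid on each of 6 disjoint one-world frames is valid on their disjoint union (validity is preserved under disjoint unions). Each one-world frame has |W|=1≤5, but the union has |W|=6.
So the class is not modally definable.

No — not modally definable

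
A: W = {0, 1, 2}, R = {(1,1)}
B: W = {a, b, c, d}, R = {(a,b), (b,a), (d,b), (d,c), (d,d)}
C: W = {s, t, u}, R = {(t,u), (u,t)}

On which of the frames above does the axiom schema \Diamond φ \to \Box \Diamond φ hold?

The schema corresponds to the Euclidean property: \forall x \forall y \forall z (Rxy \wedge Rxz \to Ryz).
A: condition met.
B: fails — Rab and Rab but not Rbb.
C: fails — Rtu and Rtu but not Ruu.

A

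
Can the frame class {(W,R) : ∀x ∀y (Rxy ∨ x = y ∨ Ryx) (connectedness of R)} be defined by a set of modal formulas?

Not modally definable

Any modally definable frame class is closed under disjoint unions.
Take 2 disjoint single-world reflexive frames: each is trivially connected, but their disjoint union has 2 worlds with no edge between distinct components, so it is not connected.
Hence connectedness of R is not modally definable.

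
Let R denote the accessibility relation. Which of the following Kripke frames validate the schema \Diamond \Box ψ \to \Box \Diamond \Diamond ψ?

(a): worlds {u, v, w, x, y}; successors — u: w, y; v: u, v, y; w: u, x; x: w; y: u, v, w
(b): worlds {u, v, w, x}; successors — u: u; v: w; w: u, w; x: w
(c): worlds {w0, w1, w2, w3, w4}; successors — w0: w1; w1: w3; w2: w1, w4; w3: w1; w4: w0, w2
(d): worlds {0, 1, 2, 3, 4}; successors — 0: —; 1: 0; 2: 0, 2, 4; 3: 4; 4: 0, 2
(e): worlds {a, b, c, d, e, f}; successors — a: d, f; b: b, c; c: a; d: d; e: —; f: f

(b)

Frame correspondent (Sahlqvist): \forall x \forall y \forall z ((xRy \wedge xRz) \to \exists w (yRw \wedge z R^2 w)) — i.e. a generalized confluence (Geach) condition.
(a): fails — uRw, uRw but no t with wRt and wR²t.
(b): satisfies the condition.
(c): fails — w0Rw1, w0Rw1 but no w with w1Rw and w1R²w.
(d): fails — 1R0, 1R0 but no w with 0Rw and 0R²w.
(e): fails — aRd, aRf but no w with dRw and fR²w.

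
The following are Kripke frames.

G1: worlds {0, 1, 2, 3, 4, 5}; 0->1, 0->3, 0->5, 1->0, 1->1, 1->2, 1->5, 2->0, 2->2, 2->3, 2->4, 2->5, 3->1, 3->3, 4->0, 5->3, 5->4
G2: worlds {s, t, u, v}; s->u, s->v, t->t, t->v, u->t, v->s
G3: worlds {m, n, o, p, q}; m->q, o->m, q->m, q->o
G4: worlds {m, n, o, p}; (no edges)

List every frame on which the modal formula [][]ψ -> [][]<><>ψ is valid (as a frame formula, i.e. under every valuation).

The schema corresponds to a generalized confluence (Geach) condition: forall x forall z (x R^2 z -> exists w (x R^2 w & z R^2 w)).
G1: ✓.
G2: ✓.
G3: fails — mR²o but no w with mR²w and oR²w.
G4: ✓.
Valid on: G1, G2, G4.

G1, G2, G4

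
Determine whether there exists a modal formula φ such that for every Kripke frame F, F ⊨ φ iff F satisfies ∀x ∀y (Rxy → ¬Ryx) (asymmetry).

Not modally definable

If a class were modally definable it would be closed under surjective bounded morphisms (Goldblatt–Thomason).
The 3-cycle (worlds s,t,u with s→t→u→s) is asymmetric. Mapping every world to a single reflexive point • is a surjective bounded morphism, and the reflexive point is not asymmetric (R•• but asymmetry requires ¬R••).
So the class is not modally definable.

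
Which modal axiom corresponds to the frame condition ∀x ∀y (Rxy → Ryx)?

ψ → □◇ψ

The condition is symmetry. The B schema ψ → □◇ψ defines it.
Suppose ψ→□◇ψ is valid. Take Rxy and set V(ψ)={x}. Then ψ at x, so □◇ψ at x, so ◇ψ at y, so some z with Ryz has ψ; z=x, i.e. Ryx.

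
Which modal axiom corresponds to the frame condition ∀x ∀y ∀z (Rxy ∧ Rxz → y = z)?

◇p → □p

A defining formula is ◇p → □p (the CD axiom).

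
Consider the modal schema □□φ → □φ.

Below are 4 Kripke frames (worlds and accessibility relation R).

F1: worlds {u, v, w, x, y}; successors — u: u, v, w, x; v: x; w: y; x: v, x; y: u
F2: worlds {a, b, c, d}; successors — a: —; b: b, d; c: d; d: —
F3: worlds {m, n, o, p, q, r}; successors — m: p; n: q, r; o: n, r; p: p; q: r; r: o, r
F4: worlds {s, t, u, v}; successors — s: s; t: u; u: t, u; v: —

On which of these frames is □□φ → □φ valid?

F4

This is the axiom for density; its first-order frame correspondent is ∀x ∀y (Rxy → ∃z (Rxz ∧ Rzy)).
F1: fails — Rwy but no z with Rwz and Rzy.
F2: fails — Rcd but no z with Rcz and Rzd.
F3: fails — Ron but no z with Roz and Rzn.
F4: ✓.
Valid on: F4.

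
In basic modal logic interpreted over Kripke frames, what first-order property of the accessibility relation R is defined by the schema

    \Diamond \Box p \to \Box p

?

This schema is equivalent to the 5 axiom ◇p → □◇p.
Its frame correspondent is the Euclidean property — \forall x \forall y \forall z (Rxy \wedge Rxz \to Ryz).

The Euclidean property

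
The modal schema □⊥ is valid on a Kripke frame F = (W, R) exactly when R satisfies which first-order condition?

Emptiness of R

□⊥ is valid iff no world has any successor (otherwise □⊥ fails at any world with one).
Conversely, on a frame with emptiness of R the schema holds at every world under every valuation.
So the correspondent is emptiness of R.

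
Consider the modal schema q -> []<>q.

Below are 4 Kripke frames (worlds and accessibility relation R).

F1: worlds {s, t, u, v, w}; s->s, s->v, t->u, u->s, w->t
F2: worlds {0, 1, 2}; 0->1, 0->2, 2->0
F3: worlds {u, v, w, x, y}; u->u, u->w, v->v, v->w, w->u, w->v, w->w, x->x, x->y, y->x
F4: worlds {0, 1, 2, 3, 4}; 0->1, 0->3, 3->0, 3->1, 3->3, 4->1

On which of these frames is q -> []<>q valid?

F3

The schema corresponds to symmetry: forall x forall y (Rxy -> Ryx).
F1: fails — Rwt but not Rtw.
F2: fails — R01 but not R10.
F3: holds.
F4: fails — R31 but not R13.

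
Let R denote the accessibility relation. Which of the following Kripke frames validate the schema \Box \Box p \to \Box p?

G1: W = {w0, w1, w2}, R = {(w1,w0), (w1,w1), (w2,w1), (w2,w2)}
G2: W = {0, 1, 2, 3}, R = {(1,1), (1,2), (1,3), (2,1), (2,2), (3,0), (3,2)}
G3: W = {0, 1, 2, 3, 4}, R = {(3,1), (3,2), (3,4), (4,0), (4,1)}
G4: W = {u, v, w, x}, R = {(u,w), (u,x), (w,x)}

The schema corresponds to density: \forall x \forall y (Rxy \to \exists z (Rxz \wedge Rzy)).
G1: holds.
G2: fails — R30 but no z with R3z and Rz0.
G3: fails — R34 but no z with R3z and Rz4.
G4: fails — Ruw but no z with Ruz and Rzw.
Valid on: G1.

G1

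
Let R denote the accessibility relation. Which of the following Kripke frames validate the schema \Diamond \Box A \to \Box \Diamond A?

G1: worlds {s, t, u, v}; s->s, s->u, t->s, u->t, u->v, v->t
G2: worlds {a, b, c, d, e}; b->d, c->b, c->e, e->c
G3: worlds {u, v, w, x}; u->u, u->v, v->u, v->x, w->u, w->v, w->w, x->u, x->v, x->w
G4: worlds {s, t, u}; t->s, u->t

G3

Frame correspondent (Sahlqvist): \forall x \forall y \forall z (Rxy \wedge Rxz \to \exists w (Ryw \wedge Rzw)) — i.e. convergence.
G1: fails — Rsu and Rss but u and s have no common successor.
G2: fails — Rbd and Rbd but d and d have no common successor.
G3: condition met.
G4: fails — Rts and Rts but s and s have no common successor.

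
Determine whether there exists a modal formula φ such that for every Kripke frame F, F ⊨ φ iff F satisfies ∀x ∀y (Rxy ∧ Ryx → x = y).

Not definable by any modal formula

Modal frame validity is preserved under surjective bounded morphisms.
The 8-cycle (worlds 0,1,2,3,4,5,6,7 with 0→1→2→3→4→5→6→7→0) is antisymmetric. Sending even-indexed worlds to • and odd-indexed worlds to ∘ is a surjective bounded morphism onto the two-world frame with •↔∘, which is not antisymmetric.
Hence antisymmetry is not modally definable.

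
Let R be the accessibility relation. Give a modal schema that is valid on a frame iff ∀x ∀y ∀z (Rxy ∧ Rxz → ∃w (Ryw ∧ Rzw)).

The condition is convergence. The .2 schema ◇□p → □◇p defines it.
Suppose ◇□p→□◇p is valid. Take Rxy, Rxz and set V(p)={w : Ryw}. Then □p at y so ◇□p at x, so □◇p at x, so ◇p at z, giving w with Rzw and Ryw.

◇□p → □◇p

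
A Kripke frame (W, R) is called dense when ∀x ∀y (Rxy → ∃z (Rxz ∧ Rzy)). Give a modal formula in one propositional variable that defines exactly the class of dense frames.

□□r → □r

The condition is density. The C4 schema □□r → □r defines it.
Suppose □□r→□r is valid. Take Rxy and set V(r)={w : xR²w}. Then □□r at x, so □r at x, so r at y, i.e. ∃z(Rxz∧Rzy).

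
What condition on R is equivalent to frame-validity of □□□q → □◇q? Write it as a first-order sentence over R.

∀x ∀z (xRz → ∃w (xR³w ∧ zRw))

This is a Sahlqvist (Geach-type) schema ◇^0□^3q → □^1◇^1q.
Minimal-valuation argument: fix x; take any y with xR^0y and any z with xR^1z. Set V(q) to the set of worlds R-reachable from y in exactly 3 steps. Then □^3q holds at y, so the antecedent holds at x; validity forces ◇^1q at z, giving a w with zR^1w and yR^3w.
First-order correspondent: ∀x ∀z (xRz → ∃w (xR³w ∧ zRw)).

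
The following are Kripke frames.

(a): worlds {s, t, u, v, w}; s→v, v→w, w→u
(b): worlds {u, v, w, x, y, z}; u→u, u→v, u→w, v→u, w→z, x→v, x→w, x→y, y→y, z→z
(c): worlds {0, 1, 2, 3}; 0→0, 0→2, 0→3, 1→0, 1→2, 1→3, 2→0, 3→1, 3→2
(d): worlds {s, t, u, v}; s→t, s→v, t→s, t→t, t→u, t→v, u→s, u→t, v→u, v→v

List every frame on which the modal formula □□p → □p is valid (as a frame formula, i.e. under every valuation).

(d)

This is the axiom for density; its first-order frame correspondent is ∀x ∀y (Rxy → ∃z (Rxz ∧ Rzy)).
(a): fails — Rsv but no z with Rsz and Rzv.
(b): fails — Rxw but no t with Rxt and Rtw.
(c): fails — R31 but no z with R3z and Rz1.
(d): condition met.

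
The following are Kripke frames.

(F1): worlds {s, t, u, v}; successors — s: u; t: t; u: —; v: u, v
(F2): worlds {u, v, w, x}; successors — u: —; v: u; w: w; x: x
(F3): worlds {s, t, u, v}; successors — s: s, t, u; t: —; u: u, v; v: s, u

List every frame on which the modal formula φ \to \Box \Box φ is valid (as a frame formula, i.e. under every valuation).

(F2)

This is the axiom for a generalized confluence (Geach) condition; its first-order frame correspondent is \forall x \forall z (x R^2 z \to \exists w (x = w \wedge z = w)).
(F1): fails — vR²u but v ≠ u.
(F2): holds.
(F3): fails — sR²t but s ≠ t.
Valid on: (F2).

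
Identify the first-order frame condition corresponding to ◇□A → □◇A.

This schema is the .2 axiom.
Its frame correspondent is convergence — ∀x ∀y ∀z (Rxy ∧ Rxz → ∃w (Ryw ∧ Rzw)).

convergence: ∀x ∀y ∀z (Rxy ∧ Rxz → ∃w (Ryw ∧ Rzw))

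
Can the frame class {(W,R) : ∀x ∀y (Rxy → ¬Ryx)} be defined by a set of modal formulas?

No

Any modally definable frame class is closed under surjective bounded morphisms.
The 3-cycle (worlds s,t,u with s→t→u→s) is asymmetric. Mapping every world to a single reflexive point • is a surjective bounded morphism, and the reflexive point is not asymmetric (R•• but asymmetry requires ¬R••).
So no modal formula (or set of formulas) defines exactly the asymmetric frames.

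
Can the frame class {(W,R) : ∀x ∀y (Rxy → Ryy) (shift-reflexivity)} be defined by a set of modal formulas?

Definable; □(□q → q) defines it

The condition is shift-reflexivity. A defining modal formula is □(□q → q).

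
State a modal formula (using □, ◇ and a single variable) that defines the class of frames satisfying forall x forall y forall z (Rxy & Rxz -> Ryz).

◇q → □◇q

This is the Euclidean property; the standard corresponding axiom is 5: ◇q → □◇q.
Suppose ◇q→□◇q is valid. Take Rxy, Rxz and set V(q)={y}. Then ◇q at x, so □◇q at x, so ◇q at z, so some w with Rzw has q; w=y, i.e. Rzy. By symmetry of the argument, Ryz.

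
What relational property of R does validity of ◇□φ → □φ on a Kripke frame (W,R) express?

Equivalently (dual form): ◇φ → □◇φ.
Suppose ◇φ→□◇φ is valid. Take Rxy, Rxz and set V(φ)={y}. Then ◇φ at x, so □◇φ at x, so ◇φ at z, so some w with Rzw has φ; w=y, i.e. Rzy. By symmetry of the argument, Ryz.

The Euclidean property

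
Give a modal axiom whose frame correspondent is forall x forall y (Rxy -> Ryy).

A defining formula is □(□r → r) (the T□ axiom).
Suppose □(□r→r) is valid. Take Rxy and set V(r)={w : Ryw}. Then at y, □r holds; since □(□r→r) at x, □r→r at y, so r at y, i.e. Ryy.

□(□r → r)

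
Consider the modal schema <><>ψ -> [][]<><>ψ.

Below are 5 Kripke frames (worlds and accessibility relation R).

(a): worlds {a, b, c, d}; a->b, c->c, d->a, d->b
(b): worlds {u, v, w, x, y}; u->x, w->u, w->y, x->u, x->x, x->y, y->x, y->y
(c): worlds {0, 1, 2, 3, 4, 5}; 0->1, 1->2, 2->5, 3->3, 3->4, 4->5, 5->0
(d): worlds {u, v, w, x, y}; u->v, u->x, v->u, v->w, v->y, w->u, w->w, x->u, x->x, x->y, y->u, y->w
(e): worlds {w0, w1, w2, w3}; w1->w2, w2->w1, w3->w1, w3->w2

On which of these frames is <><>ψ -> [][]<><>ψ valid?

(b)

Frame correspondent (Sahlqvist): forall x forall y forall z ((x R^2 y & x R^2 z) -> exists w (y = w & z R^2 w)) — i.e. a generalized confluence (Geach) condition.
(a): fails — dR²b, dR²b but no w with b=w and bR²w.
(b): holds.
(c): fails — 0R²2, 0R²2 but no w with 2=w and 2R²w.
(d): fails — uR²y, uR²w but no t with y=t and wR²t.
(e): fails — w3R²w1, w3R²w2 but no w with w1=w and w2R²w.
Valid on: (b).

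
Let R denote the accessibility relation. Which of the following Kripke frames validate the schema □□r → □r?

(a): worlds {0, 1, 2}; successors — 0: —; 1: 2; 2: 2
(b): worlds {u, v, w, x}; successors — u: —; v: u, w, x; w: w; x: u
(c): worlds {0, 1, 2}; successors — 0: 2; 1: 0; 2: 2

(a)

Frame correspondent (Sahlqvist): ∀x ∀y (Rxy → ∃z (Rxz ∧ Rzy)) — i.e. density.
(a): satisfies the condition.
(b): fails — Rvx but no z with Rvz and Rzx.
(c): fails — R10 but no z with R1z and Rz0.
Valid on: (a).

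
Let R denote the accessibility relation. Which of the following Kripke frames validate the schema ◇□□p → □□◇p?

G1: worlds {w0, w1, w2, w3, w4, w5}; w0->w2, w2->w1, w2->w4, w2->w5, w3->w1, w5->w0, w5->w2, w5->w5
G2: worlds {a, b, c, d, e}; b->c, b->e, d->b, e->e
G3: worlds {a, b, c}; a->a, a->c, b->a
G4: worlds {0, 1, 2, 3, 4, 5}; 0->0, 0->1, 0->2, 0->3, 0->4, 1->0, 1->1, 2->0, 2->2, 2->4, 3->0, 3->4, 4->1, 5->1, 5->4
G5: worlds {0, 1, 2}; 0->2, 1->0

Frame correspondent (Sahlqvist): ∀x ∀y ∀z ((xRy ∧ xR²z) → ∃w (yR²w ∧ zRw)) — i.e. a generalized confluence (Geach) condition.
G1: fails — w0Rw2, w0R²w1 but no w with w2R²w and w1Rw.
G2: fails — bRc, bR²e but no w with cR²w and eRw.
G3: fails — aRa, aR²c but no w with aR²w and cRw.
G4: satisfies the condition.
G5: fails — 1R0, 1R²2 but no w with 0R²w and 2Rw.

G4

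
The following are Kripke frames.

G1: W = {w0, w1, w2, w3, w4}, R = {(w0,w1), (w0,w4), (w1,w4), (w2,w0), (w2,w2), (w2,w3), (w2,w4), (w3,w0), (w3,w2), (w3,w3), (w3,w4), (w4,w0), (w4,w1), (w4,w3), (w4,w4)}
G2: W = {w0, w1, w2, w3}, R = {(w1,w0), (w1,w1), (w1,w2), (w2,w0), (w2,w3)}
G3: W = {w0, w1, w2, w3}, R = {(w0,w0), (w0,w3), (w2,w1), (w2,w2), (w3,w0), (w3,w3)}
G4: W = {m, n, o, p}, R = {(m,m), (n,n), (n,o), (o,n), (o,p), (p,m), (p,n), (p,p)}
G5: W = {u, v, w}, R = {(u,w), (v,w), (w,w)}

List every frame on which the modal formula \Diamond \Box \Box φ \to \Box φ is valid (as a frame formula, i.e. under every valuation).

G5

Frame correspondent (Sahlqvist): \forall x \forall y \forall z ((xRy \wedge xRz) \to \exists w (y R^2 w \wedge z = w)) — i.e. a generalized confluence (Geach) condition.
G1: fails — w2Rw0, w2Rw2 but no w with w0R²w and w2=w.
G2: fails — w1Rw0, w1Rw0 but no w with w0R²w and w0=w.
G3: fails — w2Rw1, w2Rw1 but no w with w1R²w and w1=w.
G4: fails — pRm, pRn but no w with mR²w and n=w.
G5: satisfies the condition.
Valid on: G5.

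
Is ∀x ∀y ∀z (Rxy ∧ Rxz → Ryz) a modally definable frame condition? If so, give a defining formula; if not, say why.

Definable; ◇r → □◇r defines it

This is a Sahlqvist condition; the 5 axiom ◇r → □◇r defines it.
Suppose ◇r→□◇r is valid. Take Rxy, Rxz and set V(r)={y}. Then ◇r at x, so □◇r at x, so ◇r at z, so some w with Rzw has r; w=y, i.e. Rzy. By symmetry of the argument, Ryz.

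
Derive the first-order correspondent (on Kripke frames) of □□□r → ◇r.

∀x ∃w (xR³w ∧ xRw)

This is a Sahlqvist (Geach-type) schema ◇^0□^3r → □^0◇^1r.
Minimal-valuation argument: fix x; take any y with xR^0y and any z with xR^0z. Set V(r) to the set of worlds R-reachable from y in exactly 3 steps. Then □^3r holds at y, so the antecedent holds at x; validity forces ◇^1r at z, giving a w with zR^1w and yR^3w.
First-order correspondent: ∀x ∃w (xR³w ∧ xRw).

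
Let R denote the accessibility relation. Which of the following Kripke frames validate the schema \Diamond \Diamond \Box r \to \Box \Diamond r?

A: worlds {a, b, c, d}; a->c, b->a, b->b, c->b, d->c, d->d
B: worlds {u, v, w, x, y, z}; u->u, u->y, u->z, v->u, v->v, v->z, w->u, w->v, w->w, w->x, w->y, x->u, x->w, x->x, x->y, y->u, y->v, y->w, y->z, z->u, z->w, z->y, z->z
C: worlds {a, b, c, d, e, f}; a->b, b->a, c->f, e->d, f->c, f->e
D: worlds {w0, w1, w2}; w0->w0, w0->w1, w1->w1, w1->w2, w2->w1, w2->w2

B, D

This is the axiom for a generalized confluence (Geach) condition; its first-order frame correspondent is \forall x \forall y \forall z ((x R^2 y \wedge xRz) \to \exists w (yRw \wedge zRw)).
A: fails — bR²a, bRb but no w with aRw and bRw.
B: ✓.
C: fails — aR²a, aRb but no w with aRw and bRw.
D: ✓.
Valid on: B, D.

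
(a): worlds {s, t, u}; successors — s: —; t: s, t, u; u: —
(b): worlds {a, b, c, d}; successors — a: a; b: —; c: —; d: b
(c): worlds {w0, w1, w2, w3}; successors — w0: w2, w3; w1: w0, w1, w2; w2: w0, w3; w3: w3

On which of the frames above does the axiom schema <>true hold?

Frame correspondent (Sahlqvist): forall x exists y Rxy — i.e. seriality.
(a): fails — world s has no successor.
(b): fails — world b has no successor.
(c): ✓.
Valid on: (c).

(c)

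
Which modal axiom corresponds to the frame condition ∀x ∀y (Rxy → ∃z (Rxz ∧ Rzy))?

A defining formula is □□q → □q (the C4 axiom).

□□q → □q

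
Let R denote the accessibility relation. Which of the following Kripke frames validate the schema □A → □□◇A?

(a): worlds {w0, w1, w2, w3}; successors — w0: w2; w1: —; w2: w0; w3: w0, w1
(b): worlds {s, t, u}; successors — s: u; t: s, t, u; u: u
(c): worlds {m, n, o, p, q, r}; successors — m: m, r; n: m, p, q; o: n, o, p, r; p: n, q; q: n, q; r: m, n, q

This is the axiom for a generalized confluence (Geach) condition; its first-order frame correspondent is ∀x ∀z (xR²z → ∃w (xRw ∧ zRw)).
(a): satisfies the condition.
(b): satisfies the condition.
(c): fails — mR²q but no w with mRw and qRw.
Valid on: (a), (b).

(a), (b)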